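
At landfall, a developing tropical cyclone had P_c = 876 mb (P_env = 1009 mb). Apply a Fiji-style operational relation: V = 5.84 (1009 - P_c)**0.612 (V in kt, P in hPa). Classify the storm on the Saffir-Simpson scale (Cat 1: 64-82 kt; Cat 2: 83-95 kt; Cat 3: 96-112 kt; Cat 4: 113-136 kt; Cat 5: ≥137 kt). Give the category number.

ΔP = 1009 − 876 = 133 mb.
V ≈ 5.84 × 133^0.612 = 5.84 × 19.94 ≈ 116 kt.
116 kt falls in the Category 4 band.

4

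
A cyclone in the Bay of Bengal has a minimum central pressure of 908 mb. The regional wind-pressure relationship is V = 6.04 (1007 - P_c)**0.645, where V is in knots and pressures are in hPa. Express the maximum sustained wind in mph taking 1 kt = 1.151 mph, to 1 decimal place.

134.7 mph

ΔP = 1007 − 908 = 99 mb.
V ≈ 6.04 × 99^0.645 = 6.04 × 19.372 ≈ 117.010 kt.
117.010 × 1.151 ≈ 134.68 mph → 134.7 mph.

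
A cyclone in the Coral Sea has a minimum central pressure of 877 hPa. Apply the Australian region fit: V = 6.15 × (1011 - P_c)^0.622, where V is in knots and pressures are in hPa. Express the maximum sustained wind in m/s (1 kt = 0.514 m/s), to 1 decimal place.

66.5 m/s

ΔP = 1011 − 877 = 134 hPa.
V ≈ 6.15 × 134^0.622 = 6.15 × 21.041 ≈ 129.400 kt.
129.400 × 0.514 ≈ 66.51 m/s → 66.5 m/s.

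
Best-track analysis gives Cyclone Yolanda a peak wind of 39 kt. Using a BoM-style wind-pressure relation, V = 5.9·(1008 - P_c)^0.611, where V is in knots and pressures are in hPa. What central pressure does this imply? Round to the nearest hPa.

986 hPa

ΔP = (V / 5.9)^(1/0.611) = (39/5.9)^1.637.
39/5.9 = 6.610; 6.610^1.637 ≈ 22.00 hPa.
P_c = 1008 − 22.00 = 986.00 ≈ 986 hPa.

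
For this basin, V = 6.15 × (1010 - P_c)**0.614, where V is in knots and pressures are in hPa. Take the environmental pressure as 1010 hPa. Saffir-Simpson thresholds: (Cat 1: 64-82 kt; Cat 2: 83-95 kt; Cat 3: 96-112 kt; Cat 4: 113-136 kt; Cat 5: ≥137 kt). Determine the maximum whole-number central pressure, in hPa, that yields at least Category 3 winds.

922 hPa

Category 3 begins at V = 96 kt.
Required ΔP = (96/6.15)^(1/0.614) = 15.610^1.629 ≈ 87.83 hPa.
P_c ≤ 1010 − 87.83 = 922.17, so the highest integer P_c is 922 hPa.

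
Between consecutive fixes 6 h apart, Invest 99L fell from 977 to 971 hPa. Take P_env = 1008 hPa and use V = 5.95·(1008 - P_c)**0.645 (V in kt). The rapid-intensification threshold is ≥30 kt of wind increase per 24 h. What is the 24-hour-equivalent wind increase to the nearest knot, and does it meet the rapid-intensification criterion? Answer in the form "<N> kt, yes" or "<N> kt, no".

V₁: ΔP = 31, V ≈ 5.95 × 31^0.645 ≈ 54.51 kt.
V₂: ΔP = 37, V ≈ 5.95 × 37^0.645 ≈ 61.10 kt.
ΔV over 6 h = 6.59 kt → 24 h equivalent = 6.59 × 24/6 ≈ 26.36 kt.
26 kt < 30 kt ⇒ not rapid intensification.

26 kt, no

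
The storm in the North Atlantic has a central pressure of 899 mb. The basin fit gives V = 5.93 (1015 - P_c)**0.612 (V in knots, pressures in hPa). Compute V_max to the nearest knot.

109 kt

ΔP = 1015 − 899 = 116 mb.
116^0.612 ≈ 18.342.
V ≈ 5.93 × 18.342 ≈ 108.8 kt.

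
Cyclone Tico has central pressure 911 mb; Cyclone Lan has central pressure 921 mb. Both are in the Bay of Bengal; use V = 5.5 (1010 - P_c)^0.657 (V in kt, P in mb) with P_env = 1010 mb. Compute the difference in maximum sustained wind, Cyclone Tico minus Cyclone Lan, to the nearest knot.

8 kt

Cyclone Tico: ΔP = 99; V ≈ 5.5 × 99^0.657 ≈ 112.59 kt.
Cyclone Lan: ΔP = 89; V ≈ 5.5 × 89^0.657 ≈ 104.98 kt.
Difference ≈ 112.59 − 104.98 = 7.61 → 8 kt.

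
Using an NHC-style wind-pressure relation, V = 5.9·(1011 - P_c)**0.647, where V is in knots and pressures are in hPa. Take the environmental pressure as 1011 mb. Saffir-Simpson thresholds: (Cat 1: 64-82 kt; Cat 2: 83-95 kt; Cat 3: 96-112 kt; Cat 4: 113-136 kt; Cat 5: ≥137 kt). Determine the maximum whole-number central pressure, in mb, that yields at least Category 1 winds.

Category 1 begins at V = 64 kt.
Required ΔP = (64/5.9)^(1/0.647) = 10.847^1.546 ≈ 39.83 mb.
P_c ≤ 1011 − 39.83 = 971.17, so the highest integer P_c is 971 mb.

971 mb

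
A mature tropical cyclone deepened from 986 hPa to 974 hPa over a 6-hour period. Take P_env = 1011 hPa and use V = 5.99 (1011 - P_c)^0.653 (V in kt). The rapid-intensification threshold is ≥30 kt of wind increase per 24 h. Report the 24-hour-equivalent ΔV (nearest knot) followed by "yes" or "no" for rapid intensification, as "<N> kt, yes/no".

V₁: ΔP = 25, V ≈ 5.99 × 25^0.653 ≈ 49.01 kt.
V₂: ΔP = 37, V ≈ 5.99 × 37^0.653 ≈ 63.31 kt.
ΔV over 6 h = 14.30 kt → 24 h equivalent = 14.30 × 24/6 ≈ 57.20 kt.
57 kt ≥ 30 kt ⇒ rapid intensification.

57 kt, yes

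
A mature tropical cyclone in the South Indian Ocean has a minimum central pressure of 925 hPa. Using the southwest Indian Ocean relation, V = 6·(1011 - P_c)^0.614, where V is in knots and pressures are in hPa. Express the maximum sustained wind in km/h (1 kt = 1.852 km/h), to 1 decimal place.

ΔP = 1011 − 925 = 86 hPa.
V ≈ 6 × 86^0.614 = 6 × 15.409 ≈ 92.456 kt.
92.456 × 1.852 ≈ 171.23 km/h → 171.2 km/h.

171.2 km/h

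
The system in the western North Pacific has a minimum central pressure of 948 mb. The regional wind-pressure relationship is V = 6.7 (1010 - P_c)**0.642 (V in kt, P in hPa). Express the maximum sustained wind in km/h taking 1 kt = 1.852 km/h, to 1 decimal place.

175.6 km/h

ΔP = 1010 − 948 = 62 mb.
V ≈ 6.7 × 62^0.642 = 6.7 × 14.149 ≈ 94.796 kt.
94.796 × 1.852 ≈ 175.56 km/h → 175.6 km/h.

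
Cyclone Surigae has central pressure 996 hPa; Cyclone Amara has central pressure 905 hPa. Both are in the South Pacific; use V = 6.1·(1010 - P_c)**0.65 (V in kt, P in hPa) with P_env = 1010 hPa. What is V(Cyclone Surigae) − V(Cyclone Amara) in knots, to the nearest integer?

-92 kt

Cyclone Surigae: ΔP = 14; V ≈ 6.1 × 14^0.65 ≈ 33.91 kt.
Cyclone Amara: ΔP = 105; V ≈ 6.1 × 105^0.65 ≈ 125.63 kt.
Difference ≈ 33.91 − 125.63 = -91.72 → -92 kt.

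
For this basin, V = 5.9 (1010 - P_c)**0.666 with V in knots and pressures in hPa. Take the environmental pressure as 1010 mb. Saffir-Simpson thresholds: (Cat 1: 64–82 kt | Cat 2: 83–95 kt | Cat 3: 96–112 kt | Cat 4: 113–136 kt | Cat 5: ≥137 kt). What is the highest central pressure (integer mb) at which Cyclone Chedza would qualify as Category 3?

Category 3 begins at V = 96 kt.
Required ΔP = (96/5.9)^(1/0.666) = 16.271^1.502 ≈ 65.91 mb.
P_c ≤ 1010 − 65.91 = 944.09, so the highest integer P_c is 944 mb.

944 mb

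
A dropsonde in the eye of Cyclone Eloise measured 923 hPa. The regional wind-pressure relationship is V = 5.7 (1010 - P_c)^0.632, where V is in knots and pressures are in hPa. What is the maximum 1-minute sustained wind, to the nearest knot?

ΔP = 1010 − 923 = 87 hPa.
87^0.632 ≈ 16.818.
V ≈ 5.7 × 16.818 ≈ 95.9 kt.

96 kt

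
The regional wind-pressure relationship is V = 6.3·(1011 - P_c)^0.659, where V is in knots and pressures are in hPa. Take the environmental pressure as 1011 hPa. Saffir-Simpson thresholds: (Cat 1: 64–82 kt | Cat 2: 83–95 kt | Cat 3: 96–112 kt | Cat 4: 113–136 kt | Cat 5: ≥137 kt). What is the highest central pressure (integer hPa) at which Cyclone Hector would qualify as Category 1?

Category 1 begins at V = 64 kt.
Required ΔP = (64/6.3)^(1/0.659) = 10.159^1.517 ≈ 33.72 hPa.
P_c ≤ 1011 − 33.72 = 977.28, so the highest integer P_c is 977 hPa.

977 hPa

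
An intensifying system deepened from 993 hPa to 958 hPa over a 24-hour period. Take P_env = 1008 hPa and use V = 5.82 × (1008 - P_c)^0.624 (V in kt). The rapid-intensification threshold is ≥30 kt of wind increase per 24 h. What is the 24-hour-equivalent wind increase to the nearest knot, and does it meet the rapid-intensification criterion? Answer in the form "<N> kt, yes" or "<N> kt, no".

V₁: ΔP = 15, V ≈ 5.82 × 15^0.624 ≈ 31.54 kt.
V₂: ΔP = 50, V ≈ 5.82 × 50^0.624 ≈ 66.85 kt.
ΔV over 24 h = 35.31 kt → 24 h equivalent = 35.31 × 24/24 ≈ 35.31 kt.
35 kt ≥ 30 kt ⇒ rapid intensification.

35 kt, yes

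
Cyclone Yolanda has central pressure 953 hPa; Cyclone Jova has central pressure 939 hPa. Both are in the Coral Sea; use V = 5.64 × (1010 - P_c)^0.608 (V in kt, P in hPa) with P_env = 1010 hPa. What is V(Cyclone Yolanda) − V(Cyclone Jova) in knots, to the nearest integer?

Cyclone Yolanda: ΔP = 57; V ≈ 5.64 × 57^0.608 ≈ 65.89 kt.
Cyclone Jova: ΔP = 71; V ≈ 5.64 × 71^0.608 ≈ 75.31 kt.
Difference ≈ 65.89 − 75.31 = -9.42 → -9 kt.

-9 kt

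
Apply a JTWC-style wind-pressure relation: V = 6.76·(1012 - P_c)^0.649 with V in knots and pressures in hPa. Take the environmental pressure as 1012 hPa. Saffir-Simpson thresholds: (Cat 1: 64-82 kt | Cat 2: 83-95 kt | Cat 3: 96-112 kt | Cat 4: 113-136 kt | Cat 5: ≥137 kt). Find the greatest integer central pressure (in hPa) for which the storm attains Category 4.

Category 4 begins at V = 113 kt.
Required ΔP = (113/6.76)^(1/0.649) = 16.716^1.541 ≈ 76.67 hPa.
P_c ≤ 1012 − 76.67 = 935.33, so the highest integer P_c is 935 hPa.

935 hPa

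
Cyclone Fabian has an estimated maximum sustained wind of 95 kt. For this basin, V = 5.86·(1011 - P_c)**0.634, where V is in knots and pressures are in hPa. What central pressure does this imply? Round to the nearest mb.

ΔP = (V / 5.86)^(1/0.634) = (95/5.86)^1.577.
95/5.86 = 16.212; 16.212^1.577 ≈ 80.95 mb.
P_c = 1011 − 80.95 = 930.05 ≈ 930 mb.

930 mb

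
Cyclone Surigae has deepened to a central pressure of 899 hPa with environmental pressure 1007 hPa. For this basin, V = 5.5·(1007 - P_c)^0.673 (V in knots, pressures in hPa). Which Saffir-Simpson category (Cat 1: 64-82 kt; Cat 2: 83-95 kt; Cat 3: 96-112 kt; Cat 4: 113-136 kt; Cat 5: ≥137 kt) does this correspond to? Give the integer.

ΔP = 1007 − 899 = 108 hPa.
V ≈ 5.5 × 108^0.673 = 5.5 × 23.36 ≈ 128 kt.
128 kt falls in the Category 4 band.

4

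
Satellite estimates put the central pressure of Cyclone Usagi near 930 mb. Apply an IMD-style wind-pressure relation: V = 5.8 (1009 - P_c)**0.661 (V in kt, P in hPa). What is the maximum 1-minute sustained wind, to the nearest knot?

ΔP = 1009 − 930 = 79 mb.
79^0.661 ≈ 17.961.
V ≈ 5.8 × 17.961 ≈ 104.2 kt.

104 kt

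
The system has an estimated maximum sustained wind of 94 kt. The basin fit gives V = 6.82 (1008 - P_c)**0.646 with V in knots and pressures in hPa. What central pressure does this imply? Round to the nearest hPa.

950 hPa

ΔP = (V / 6.82)^(1/0.646) = (94/6.82)^1.548.
94/6.82 = 13.783; 13.783^1.548 ≈ 58.03 hPa.
P_c = 1008 − 58.03 = 949.97 ≈ 950 hPa.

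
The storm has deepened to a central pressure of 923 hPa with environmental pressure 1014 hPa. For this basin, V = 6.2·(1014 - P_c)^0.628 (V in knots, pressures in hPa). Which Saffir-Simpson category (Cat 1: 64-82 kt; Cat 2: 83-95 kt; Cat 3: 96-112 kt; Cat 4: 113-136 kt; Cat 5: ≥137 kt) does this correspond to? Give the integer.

3

ΔP = 1014 − 923 = 91 hPa.
V ≈ 6.2 × 91^0.628 = 6.2 × 16.99 ≈ 105 kt.
105 kt falls in the Category 3 band.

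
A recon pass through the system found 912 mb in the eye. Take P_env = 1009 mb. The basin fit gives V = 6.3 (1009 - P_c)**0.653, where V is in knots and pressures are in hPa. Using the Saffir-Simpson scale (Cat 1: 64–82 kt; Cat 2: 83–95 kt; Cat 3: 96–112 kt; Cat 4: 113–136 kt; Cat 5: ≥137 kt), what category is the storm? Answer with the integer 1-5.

4

ΔP = 1009 − 912 = 97 mb.
V ≈ 6.3 × 97^0.653 = 6.3 × 19.83 ≈ 125 kt.
125 kt falls in the Category 4 band.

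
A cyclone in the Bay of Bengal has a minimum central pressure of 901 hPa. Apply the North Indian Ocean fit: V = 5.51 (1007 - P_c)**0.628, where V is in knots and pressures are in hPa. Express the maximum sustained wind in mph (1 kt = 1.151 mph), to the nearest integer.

ΔP = 1007 − 901 = 106 hPa.
V ≈ 5.51 × 106^0.628 = 5.51 × 18.702 ≈ 103.049 kt.
103.049 × 1.151 ≈ 118.61 mph → 119 mph.

119 mph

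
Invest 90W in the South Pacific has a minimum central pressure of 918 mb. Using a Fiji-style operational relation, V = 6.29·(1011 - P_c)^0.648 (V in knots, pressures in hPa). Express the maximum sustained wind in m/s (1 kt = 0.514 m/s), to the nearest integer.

61 m/s

ΔP = 1011 − 918 = 93 mb.
V ≈ 6.29 × 93^0.648 = 6.29 × 18.862 ≈ 118.639 kt.
118.639 × 0.514 ≈ 60.98 m/s → 61 m/s.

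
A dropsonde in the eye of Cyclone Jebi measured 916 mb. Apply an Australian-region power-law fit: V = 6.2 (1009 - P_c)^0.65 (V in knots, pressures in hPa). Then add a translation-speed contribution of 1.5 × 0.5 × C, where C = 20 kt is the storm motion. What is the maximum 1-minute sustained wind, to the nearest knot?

ΔP = 1009 − 916 = 93 mb.
93^0.65 ≈ 19.033.
V ≈ 6.2 × 19.033 ≈ 118.0 kt.
Translation term: 1.5 × 0.5 × 20 = 15 kt.
Corrected V ≈ 133 kt → 133 kt.

133 kt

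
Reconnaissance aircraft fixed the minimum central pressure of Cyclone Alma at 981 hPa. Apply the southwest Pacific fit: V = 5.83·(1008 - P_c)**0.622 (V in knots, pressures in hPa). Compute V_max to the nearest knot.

ΔP = 1008 − 981 = 27 hPa.
27^0.622 ≈ 7.768.
V ≈ 5.83 × 7.768 ≈ 45.3 kt.

45 kt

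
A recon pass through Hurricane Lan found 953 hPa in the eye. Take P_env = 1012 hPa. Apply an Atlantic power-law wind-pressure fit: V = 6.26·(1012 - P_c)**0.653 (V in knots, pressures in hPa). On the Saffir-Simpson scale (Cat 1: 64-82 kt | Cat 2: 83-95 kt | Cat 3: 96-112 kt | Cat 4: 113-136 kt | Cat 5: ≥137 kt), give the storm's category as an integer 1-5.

2

ΔP = 1012 − 953 = 59 hPa.
V ≈ 6.26 × 59^0.653 = 6.26 × 14.33 ≈ 90 kt.
90 kt falls in the Category 2 band.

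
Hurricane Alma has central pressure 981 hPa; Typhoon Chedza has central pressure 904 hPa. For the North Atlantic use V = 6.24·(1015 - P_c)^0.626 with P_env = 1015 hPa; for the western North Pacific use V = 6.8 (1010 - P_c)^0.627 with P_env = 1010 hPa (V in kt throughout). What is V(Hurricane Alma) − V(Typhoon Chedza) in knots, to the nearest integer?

-70 kt

Hurricane Alma: ΔP = 34; V ≈ 6.24 × 34^0.626 ≈ 56.74 kt.
Typhoon Chedza: ΔP = 106; V ≈ 6.8 × 106^0.627 ≈ 126.58 kt.
Difference ≈ 56.74 − 126.58 = -69.84 → -70 kt.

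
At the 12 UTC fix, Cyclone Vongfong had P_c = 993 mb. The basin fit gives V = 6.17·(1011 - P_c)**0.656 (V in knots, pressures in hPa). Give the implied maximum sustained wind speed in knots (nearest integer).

ΔP = 1011 − 993 = 18 mb.
18^0.656 ≈ 6.660.
V ≈ 6.17 × 6.660 ≈ 41.1 kt.

41 kt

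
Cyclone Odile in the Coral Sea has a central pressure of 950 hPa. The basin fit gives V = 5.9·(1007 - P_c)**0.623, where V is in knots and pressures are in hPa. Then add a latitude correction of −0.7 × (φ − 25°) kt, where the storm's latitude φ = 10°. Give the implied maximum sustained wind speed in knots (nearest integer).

ΔP = 1007 − 950 = 57 hPa.
57^0.623 ≈ 12.414.
V ≈ 5.9 × 12.414 ≈ 73.2 kt.
Latitude correction: −0.7 × (10 − 25) = 10.5 kt.
Corrected V ≈ 83.7 kt → 84 kt.

84 kt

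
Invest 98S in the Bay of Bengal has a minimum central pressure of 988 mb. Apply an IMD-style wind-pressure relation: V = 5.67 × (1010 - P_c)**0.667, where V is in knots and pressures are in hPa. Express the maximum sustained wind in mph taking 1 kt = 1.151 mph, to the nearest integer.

ΔP = 1010 − 988 = 22 mb.
V ≈ 5.67 × 22^0.667 = 5.67 × 7.860 ≈ 44.563 kt.
44.563 × 1.151 ≈ 51.29 mph → 51 mph.

51 mph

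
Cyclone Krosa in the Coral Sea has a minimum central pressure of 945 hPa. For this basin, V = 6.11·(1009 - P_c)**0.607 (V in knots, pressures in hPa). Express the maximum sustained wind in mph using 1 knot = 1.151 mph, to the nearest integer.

ΔP = 1009 − 945 = 64 hPa.
V ≈ 6.11 × 64^0.607 = 6.11 × 12.484 ≈ 76.277 kt.
76.277 × 1.151 ≈ 87.79 mph → 88 mph.

88 mph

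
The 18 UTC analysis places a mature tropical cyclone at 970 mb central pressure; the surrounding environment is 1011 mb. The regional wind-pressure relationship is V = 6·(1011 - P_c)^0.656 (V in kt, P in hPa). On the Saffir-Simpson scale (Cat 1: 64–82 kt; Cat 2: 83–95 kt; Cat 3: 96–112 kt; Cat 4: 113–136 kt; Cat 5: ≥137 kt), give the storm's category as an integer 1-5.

1

ΔP = 1011 − 970 = 41 mb.
V ≈ 6 × 41^0.656 = 6 × 11.43 ≈ 69 kt.
69 kt falls in the Category 1 band.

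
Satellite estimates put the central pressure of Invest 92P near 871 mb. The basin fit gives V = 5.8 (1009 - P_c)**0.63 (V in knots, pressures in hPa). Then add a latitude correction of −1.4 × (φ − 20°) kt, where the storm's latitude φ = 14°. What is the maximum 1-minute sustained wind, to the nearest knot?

138 kt

ΔP = 1009 − 871 = 138 mb.
138^0.63 ≈ 22.291.
V ≈ 5.8 × 22.291 ≈ 129.3 kt.
Latitude correction: −1.4 × (14 − 20) = 8.4 kt.
Corrected V ≈ 137.7 kt → 138 kt.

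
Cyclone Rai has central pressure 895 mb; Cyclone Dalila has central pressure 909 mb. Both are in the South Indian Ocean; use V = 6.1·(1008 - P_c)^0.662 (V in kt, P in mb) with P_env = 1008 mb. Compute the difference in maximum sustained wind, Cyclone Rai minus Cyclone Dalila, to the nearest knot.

12 kt

Cyclone Rai: ΔP = 113; V ≈ 6.1 × 113^0.662 ≈ 139.47 kt.
Cyclone Dalila: ΔP = 99; V ≈ 6.1 × 99^0.662 ≈ 127.77 kt.
Difference ≈ 139.47 − 127.77 = 11.70 → 12 kt.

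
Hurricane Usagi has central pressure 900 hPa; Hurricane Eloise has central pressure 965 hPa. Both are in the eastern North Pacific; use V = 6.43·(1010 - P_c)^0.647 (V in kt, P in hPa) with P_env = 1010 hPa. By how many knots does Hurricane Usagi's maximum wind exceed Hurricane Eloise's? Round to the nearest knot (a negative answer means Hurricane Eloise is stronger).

Hurricane Usagi: ΔP = 110; V ≈ 6.43 × 110^0.647 ≈ 134.58 kt.
Hurricane Eloise: ΔP = 45; V ≈ 6.43 × 45^0.647 ≈ 75.48 kt.
Difference ≈ 134.58 − 75.48 = 59.10 → 59 kt.

59 kt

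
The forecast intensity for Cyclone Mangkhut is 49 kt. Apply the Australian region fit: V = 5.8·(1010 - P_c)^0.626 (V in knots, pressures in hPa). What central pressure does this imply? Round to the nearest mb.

980 mb

ΔP = (V / 5.8)^(1/0.626) = (49/5.8)^1.597.
49/5.8 = 8.448; 8.448^1.597 ≈ 30.23 mb.
P_c = 1010 − 30.23 = 979.77 ≈ 980 mb.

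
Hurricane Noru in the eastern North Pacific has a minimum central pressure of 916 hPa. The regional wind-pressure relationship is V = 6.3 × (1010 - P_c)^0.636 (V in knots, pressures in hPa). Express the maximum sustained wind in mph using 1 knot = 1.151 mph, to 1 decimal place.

ΔP = 1010 − 916 = 94 hPa.
V ≈ 6.3 × 94^0.636 = 6.3 × 17.985 ≈ 113.305 kt.
113.305 × 1.151 ≈ 130.41 mph → 130.4 mph.

130.4 mph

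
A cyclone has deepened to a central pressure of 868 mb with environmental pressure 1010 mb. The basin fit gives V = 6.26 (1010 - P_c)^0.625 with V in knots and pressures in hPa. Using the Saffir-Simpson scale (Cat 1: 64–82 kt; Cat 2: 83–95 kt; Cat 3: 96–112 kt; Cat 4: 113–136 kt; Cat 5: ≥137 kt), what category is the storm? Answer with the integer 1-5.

ΔP = 1010 − 868 = 142 mb.
V ≈ 6.26 × 142^0.625 = 6.26 × 22.14 ≈ 139 kt.
139 kt falls in the Category 5 band.

5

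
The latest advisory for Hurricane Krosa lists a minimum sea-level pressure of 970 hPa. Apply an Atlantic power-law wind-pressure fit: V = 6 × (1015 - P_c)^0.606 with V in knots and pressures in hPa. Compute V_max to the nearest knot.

60 kt

ΔP = 1015 − 970 = 45 hPa.
45^0.606 ≈ 10.043.
V ≈ 6 × 10.043 ≈ 60.3 kt.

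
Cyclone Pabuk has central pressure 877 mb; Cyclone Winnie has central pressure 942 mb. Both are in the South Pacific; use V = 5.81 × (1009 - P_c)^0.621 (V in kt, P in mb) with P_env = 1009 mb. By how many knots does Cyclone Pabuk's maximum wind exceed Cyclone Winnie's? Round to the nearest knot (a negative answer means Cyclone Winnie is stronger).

Cyclone Pabuk: ΔP = 132; V ≈ 5.81 × 132^0.621 ≈ 120.52 kt.
Cyclone Winnie: ΔP = 67; V ≈ 5.81 × 67^0.621 ≈ 79.10 kt.
Difference ≈ 120.52 − 79.10 = 41.42 → 41 kt.

41 kt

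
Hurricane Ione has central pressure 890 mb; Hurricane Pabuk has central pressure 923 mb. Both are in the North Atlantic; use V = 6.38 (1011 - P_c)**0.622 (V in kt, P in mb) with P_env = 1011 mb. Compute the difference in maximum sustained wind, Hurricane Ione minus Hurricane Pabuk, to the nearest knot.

Hurricane Ione: ΔP = 121; V ≈ 6.38 × 121^0.622 ≈ 125.98 kt.
Hurricane Pabuk: ΔP = 88; V ≈ 6.38 × 88^0.622 ≈ 103.34 kt.
Difference ≈ 125.98 − 103.34 = 22.64 → 23 kt.

23 kt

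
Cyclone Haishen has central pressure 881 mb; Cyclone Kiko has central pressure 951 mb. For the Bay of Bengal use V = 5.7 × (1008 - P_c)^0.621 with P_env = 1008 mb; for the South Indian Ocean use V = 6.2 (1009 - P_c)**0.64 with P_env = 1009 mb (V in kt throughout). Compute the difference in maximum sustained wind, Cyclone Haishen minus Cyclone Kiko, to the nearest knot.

32 kt

Cyclone Haishen: ΔP = 127; V ≈ 5.7 × 127^0.621 ≈ 115.43 kt.
Cyclone Kiko: ΔP = 58; V ≈ 6.2 × 58^0.64 ≈ 83.37 kt.
Difference ≈ 115.43 − 83.37 = 32.06 → 32 kt.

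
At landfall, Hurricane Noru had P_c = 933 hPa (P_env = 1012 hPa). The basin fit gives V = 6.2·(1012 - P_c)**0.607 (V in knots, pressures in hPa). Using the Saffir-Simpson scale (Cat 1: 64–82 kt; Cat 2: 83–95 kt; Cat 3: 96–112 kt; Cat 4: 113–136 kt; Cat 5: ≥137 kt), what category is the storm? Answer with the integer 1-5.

2

ΔP = 1012 − 933 = 79 hPa.
V ≈ 6.2 × 79^0.607 = 6.2 × 14.19 ≈ 88 kt.
88 kt falls in the Category 2 band.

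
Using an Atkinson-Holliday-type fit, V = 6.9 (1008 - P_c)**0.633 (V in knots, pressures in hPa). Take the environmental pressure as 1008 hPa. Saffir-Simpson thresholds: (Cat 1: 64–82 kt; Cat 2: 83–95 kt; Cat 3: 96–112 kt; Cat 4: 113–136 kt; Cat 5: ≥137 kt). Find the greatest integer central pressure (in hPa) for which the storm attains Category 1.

Category 1 begins at V = 64 kt.
Required ΔP = (64/6.9)^(1/0.633) = 9.275^1.580 ≈ 33.74 hPa.
P_c ≤ 1008 − 33.74 = 974.26, so the highest integer P_c is 974 hPa.

974 hPa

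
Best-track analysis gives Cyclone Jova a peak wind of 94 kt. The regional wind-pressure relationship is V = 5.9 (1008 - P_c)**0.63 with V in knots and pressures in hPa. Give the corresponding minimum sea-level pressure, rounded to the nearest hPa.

ΔP = (V / 5.9)^(1/0.63) = (94/5.9)^1.587.
94/5.9 = 15.932; 15.932^1.587 ≈ 80.98 hPa.
P_c = 1008 − 80.98 = 927.02 ≈ 927 hPa.

927 hPa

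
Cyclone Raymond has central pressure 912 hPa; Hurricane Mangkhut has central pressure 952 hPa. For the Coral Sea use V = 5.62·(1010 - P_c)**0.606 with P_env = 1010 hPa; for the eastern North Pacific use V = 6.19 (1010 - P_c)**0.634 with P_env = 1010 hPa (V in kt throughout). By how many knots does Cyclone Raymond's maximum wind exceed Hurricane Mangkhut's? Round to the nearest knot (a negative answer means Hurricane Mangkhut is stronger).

9 kt

Cyclone Raymond: ΔP = 98; V ≈ 5.62 × 98^0.606 ≈ 90.45 kt.
Hurricane Mangkhut: ΔP = 58; V ≈ 6.19 × 58^0.634 ≈ 81.23 kt.
Difference ≈ 90.45 − 81.23 = 9.22 → 9 kt.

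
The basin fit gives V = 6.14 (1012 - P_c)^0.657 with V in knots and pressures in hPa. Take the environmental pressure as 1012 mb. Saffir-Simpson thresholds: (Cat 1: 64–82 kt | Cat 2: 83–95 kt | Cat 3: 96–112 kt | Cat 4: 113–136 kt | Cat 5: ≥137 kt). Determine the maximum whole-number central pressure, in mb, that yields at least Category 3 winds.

Category 3 begins at V = 96 kt.
Required ΔP = (96/6.14)^(1/0.657) = 15.635^1.522 ≈ 65.69 mb.
P_c ≤ 1012 − 65.69 = 946.31, so the highest integer P_c is 946 mb.

946 mb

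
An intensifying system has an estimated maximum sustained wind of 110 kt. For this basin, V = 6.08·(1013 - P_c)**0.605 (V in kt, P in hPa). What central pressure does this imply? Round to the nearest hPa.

893 hPa

ΔP = (V / 6.08)^(1/0.605) = (110/6.08)^1.653.
110/6.08 = 18.092; 18.092^1.653 ≈ 119.81 hPa.
P_c = 1013 − 119.81 = 893.19 ≈ 893 hPa.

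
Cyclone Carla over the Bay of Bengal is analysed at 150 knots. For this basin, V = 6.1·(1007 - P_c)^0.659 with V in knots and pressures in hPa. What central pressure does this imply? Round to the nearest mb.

ΔP = (V / 6.1)^(1/0.659) = (150/6.1)^1.517.
150/6.1 = 24.590; 24.590^1.517 ≈ 128.95 mb.
P_c = 1007 − 128.95 = 878.05 ≈ 878 mb.

878 mb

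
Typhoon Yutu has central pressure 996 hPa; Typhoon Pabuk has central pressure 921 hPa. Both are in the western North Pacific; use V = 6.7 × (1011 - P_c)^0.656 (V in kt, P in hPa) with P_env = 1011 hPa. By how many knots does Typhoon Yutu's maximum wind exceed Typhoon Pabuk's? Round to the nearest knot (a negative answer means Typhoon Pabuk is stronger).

-89 kt

Typhoon Yutu: ΔP = 15; V ≈ 6.7 × 15^0.656 ≈ 39.59 kt.
Typhoon Pabuk: ΔP = 90; V ≈ 6.7 × 90^0.656 ≈ 128.25 kt.
Difference ≈ 39.59 − 128.25 = -88.66 → -89 kt.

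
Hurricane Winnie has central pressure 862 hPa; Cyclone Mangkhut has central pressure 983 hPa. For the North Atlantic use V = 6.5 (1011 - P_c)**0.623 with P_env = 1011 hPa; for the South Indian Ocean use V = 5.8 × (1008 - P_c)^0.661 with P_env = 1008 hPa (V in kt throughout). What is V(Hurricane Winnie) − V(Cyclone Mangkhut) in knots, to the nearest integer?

Hurricane Winnie: ΔP = 149; V ≈ 6.5 × 149^0.623 ≈ 146.83 kt.
Cyclone Mangkhut: ΔP = 25; V ≈ 5.8 × 25^0.661 ≈ 48.69 kt.
Difference ≈ 146.83 − 48.69 = 98.14 → 98 kt.

98 kt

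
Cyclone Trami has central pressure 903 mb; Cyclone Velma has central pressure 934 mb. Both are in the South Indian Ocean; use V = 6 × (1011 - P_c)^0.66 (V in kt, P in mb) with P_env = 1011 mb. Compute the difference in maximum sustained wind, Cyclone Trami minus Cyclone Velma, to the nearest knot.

26 kt

Cyclone Trami: ΔP = 108; V ≈ 6 × 108^0.66 ≈ 131.89 kt.
Cyclone Velma: ΔP = 77; V ≈ 6 × 77^0.66 ≈ 105.50 kt.
Difference ≈ 131.89 − 105.50 = 26.39 → 26 kt.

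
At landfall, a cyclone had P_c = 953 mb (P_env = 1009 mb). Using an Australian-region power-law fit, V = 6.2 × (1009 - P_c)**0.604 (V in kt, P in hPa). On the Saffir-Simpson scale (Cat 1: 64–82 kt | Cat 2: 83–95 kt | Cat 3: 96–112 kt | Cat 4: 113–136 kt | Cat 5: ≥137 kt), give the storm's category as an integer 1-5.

1

ΔP = 1009 − 953 = 56 mb.
V ≈ 6.2 × 56^0.604 = 6.2 × 11.37 ≈ 71 kt.
71 kt falls in the Category 1 band.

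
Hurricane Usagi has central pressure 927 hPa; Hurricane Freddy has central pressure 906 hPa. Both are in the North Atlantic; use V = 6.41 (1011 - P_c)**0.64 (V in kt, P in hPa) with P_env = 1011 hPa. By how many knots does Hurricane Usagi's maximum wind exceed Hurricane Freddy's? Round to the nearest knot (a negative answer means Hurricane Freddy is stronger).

-17 kt

Hurricane Usagi: ΔP = 84; V ≈ 6.41 × 84^0.64 ≈ 109.24 kt.
Hurricane Freddy: ΔP = 105; V ≈ 6.41 × 105^0.64 ≈ 126.01 kt.
Difference ≈ 109.24 − 126.01 = -16.77 → -17 kt.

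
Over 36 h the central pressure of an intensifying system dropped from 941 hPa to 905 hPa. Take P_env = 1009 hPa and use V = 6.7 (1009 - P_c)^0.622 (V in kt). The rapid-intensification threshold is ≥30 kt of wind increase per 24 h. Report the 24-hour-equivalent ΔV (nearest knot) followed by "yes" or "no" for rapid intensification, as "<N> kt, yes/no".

19 kt, no

V₁: ΔP = 68, V ≈ 6.7 × 68^0.622 ≈ 92.45 kt.
V₂: ΔP = 104, V ≈ 6.7 × 104^0.622 ≈ 120.41 kt.
ΔV over 36 h = 27.96 kt → 24 h equivalent = 27.96 × 24/36 ≈ 18.64 kt.
19 kt < 30 kt ⇒ not rapid intensification.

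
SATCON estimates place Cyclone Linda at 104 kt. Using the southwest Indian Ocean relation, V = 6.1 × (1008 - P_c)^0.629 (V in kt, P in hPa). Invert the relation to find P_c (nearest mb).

917 mb

ΔP = (V / 6.1)^(1/0.629) = (104/6.1)^1.590.
104/6.1 = 17.049; 17.049^1.590 ≈ 90.82 mb.
P_c = 1008 − 90.82 = 917.18 ≈ 917 mb.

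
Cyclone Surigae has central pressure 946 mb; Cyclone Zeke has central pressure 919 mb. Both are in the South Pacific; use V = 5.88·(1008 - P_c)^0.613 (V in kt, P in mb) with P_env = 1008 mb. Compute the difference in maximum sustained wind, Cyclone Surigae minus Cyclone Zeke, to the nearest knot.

Cyclone Surigae: ΔP = 62; V ≈ 5.88 × 62^0.613 ≈ 73.81 kt.
Cyclone Zeke: ΔP = 89; V ≈ 5.88 × 89^0.613 ≈ 92.12 kt.
Difference ≈ 73.81 − 92.12 = -18.31 → -18 kt.

-18 kt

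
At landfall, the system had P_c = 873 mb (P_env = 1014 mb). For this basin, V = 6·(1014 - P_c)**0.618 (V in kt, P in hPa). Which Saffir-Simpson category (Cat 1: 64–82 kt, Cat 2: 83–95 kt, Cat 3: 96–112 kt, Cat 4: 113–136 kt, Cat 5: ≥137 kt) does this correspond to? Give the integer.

ΔP = 1014 − 873 = 141 mb.
V ≈ 6 × 141^0.618 = 6 × 21.29 ≈ 128 kt.
128 kt falls in the Category 4 band.

4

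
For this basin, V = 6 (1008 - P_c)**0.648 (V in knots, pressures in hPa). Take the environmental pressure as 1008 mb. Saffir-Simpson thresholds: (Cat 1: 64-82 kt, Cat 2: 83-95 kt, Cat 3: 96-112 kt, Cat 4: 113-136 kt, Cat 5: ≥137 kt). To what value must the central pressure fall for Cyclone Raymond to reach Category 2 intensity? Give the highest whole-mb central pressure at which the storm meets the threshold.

Category 2 begins at V = 83 kt.
Required ΔP = (83/6)^(1/0.648) = 13.833^1.543 ≈ 57.64 mb.
P_c ≤ 1008 − 57.64 = 950.36, so the highest integer P_c is 950 mb.

950 mb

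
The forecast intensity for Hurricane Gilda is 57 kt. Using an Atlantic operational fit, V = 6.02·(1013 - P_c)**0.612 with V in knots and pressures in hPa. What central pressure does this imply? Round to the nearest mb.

974 mb

ΔP = (V / 6.02)^(1/0.612) = (57/6.02)^1.634.
57/6.02 = 9.468; 9.468^1.634 ≈ 39.38 mb.
P_c = 1013 − 39.38 = 973.62 ≈ 974 mb.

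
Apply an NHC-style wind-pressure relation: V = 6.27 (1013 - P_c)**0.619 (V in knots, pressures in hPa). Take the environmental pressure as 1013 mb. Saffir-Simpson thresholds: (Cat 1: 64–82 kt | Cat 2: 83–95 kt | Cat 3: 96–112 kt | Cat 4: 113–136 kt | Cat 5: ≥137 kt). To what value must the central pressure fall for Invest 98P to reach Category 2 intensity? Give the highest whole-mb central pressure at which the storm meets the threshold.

948 mb

Category 2 begins at V = 83 kt.
Required ΔP = (83/6.27)^(1/0.619) = 13.238^1.616 ≈ 64.91 mb.
P_c ≤ 1013 − 64.91 = 948.09, so the highest integer P_c is 948 mb.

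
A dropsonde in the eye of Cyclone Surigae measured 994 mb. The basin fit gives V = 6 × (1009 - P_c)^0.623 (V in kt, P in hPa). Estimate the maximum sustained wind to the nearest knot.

32 kt

ΔP = 1009 − 994 = 15 mb.
15^0.623 ≈ 5.404.
V ≈ 6 × 5.404 ≈ 32.4 kt.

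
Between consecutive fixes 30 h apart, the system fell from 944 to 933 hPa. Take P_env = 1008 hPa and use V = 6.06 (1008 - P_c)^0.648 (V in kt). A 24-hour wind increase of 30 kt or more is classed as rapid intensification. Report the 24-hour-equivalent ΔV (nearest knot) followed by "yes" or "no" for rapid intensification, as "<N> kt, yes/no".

8 kt, no

V₁: ΔP = 64, V ≈ 6.06 × 64^0.648 ≈ 89.72 kt.
V₂: ΔP = 75, V ≈ 6.06 × 75^0.648 ≈ 99.43 kt.
ΔV over 30 h = 9.71 kt → 24 h equivalent = 9.71 × 24/30 ≈ 7.77 kt.
8 kt < 30 kt ⇒ not rapid intensification.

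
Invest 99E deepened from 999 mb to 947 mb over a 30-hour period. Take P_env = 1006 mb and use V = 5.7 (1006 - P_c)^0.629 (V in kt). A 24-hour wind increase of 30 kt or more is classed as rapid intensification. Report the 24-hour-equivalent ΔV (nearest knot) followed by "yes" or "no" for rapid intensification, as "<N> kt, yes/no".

V₁: ΔP = 7, V ≈ 5.7 × 7^0.629 ≈ 19.38 kt.
V₂: ΔP = 59, V ≈ 5.7 × 59^0.629 ≈ 74.09 kt.
ΔV over 30 h = 54.71 kt → 24 h equivalent = 54.71 × 24/30 ≈ 43.77 kt.
44 kt ≥ 30 kt ⇒ rapid intensification.

44 kt, yes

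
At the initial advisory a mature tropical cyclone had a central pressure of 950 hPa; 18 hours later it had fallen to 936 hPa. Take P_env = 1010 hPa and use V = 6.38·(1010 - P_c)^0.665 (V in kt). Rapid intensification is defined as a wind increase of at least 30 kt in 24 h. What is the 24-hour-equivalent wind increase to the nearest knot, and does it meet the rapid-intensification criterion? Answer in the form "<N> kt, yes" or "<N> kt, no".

V₁: ΔP = 60, V ≈ 6.38 × 60^0.665 ≈ 97.12 kt.
V₂: ΔP = 74, V ≈ 6.38 × 74^0.665 ≈ 111.65 kt.
ΔV over 18 h = 14.53 kt → 24 h equivalent = 14.53 × 24/18 ≈ 19.37 kt.
19 kt < 30 kt ⇒ not rapid intensification.

19 kt, no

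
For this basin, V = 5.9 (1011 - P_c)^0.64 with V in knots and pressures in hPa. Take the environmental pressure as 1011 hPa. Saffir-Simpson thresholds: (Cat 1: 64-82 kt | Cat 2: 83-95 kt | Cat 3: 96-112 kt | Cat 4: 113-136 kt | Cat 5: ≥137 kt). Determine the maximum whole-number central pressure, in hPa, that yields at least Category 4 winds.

910 hPa

Category 4 begins at V = 113 kt.
Required ΔP = (113/5.9)^(1/0.64) = 19.153^1.562 ≈ 100.80 hPa.
P_c ≤ 1011 − 100.80 = 910.20, so the highest integer P_c is 910 hPa.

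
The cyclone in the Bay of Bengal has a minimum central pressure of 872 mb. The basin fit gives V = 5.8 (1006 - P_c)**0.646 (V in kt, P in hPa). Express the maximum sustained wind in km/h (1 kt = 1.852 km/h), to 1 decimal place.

254.2 km/h

ΔP = 1006 − 872 = 134 mb.
V ≈ 5.8 × 134^0.646 = 5.8 × 23.665 ≈ 137.258 kt.
137.258 × 1.852 ≈ 254.20 km/h → 254.2 km/h.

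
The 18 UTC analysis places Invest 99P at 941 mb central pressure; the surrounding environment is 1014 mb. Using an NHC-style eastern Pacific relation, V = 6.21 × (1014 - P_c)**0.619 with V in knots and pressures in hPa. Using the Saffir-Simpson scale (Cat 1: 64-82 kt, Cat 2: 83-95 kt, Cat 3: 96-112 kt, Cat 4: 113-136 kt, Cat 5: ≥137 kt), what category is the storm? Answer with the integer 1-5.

2

ΔP = 1014 − 941 = 73 mb.
V ≈ 6.21 × 73^0.619 = 6.21 × 14.24 ≈ 88 kt.
88 kt falls in the Category 2 band.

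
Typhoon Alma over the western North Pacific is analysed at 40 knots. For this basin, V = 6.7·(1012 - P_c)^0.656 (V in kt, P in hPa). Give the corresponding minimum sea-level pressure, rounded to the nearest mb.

ΔP = (V / 6.7)^(1/0.656) = (40/6.7)^1.524.
40/6.7 = 5.970; 5.970^1.524 ≈ 15.24 mb.
P_c = 1012 − 15.24 = 996.76 ≈ 997 mb.

997 mb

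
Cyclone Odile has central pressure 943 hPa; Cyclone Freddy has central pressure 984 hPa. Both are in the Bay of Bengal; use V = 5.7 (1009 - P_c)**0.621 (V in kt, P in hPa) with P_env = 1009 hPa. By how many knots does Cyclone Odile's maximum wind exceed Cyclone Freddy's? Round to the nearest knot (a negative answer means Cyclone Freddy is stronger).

Cyclone Odile: ΔP = 66; V ≈ 5.7 × 66^0.621 ≈ 76.88 kt.
Cyclone Freddy: ΔP = 25; V ≈ 5.7 × 25^0.621 ≈ 42.07 kt.
Difference ≈ 76.88 − 42.07 = 34.81 → 35 kt.

35 kt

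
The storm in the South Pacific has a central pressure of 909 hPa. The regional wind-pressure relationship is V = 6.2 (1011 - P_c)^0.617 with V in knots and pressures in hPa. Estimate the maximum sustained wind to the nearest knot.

108 kt

ΔP = 1011 − 909 = 102 hPa.
102^0.617 ≈ 17.350.
V ≈ 6.2 × 17.350 ≈ 107.6 kt.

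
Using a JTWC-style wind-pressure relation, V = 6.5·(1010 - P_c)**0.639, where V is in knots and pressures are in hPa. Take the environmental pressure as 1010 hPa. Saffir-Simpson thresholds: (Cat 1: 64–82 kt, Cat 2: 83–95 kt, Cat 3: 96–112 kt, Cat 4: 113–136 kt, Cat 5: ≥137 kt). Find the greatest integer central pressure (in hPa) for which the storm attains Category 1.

974 hPa

Category 1 begins at V = 64 kt.
Required ΔP = (64/6.5)^(1/0.639) = 9.846^1.565 ≈ 35.84 hPa.
P_c ≤ 1010 − 35.84 = 974.16, so the highest integer P_c is 974 hPa.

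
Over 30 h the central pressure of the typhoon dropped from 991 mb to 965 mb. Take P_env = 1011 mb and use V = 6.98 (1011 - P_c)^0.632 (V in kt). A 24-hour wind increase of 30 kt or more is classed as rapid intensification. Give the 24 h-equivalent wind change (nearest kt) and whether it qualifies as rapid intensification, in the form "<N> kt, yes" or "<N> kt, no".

V₁: ΔP = 20, V ≈ 6.98 × 20^0.632 ≈ 46.36 kt.
V₂: ΔP = 46, V ≈ 6.98 × 46^0.632 ≈ 78.47 kt.
ΔV over 30 h = 32.11 kt → 24 h equivalent = 32.11 × 24/30 ≈ 25.69 kt.
26 kt < 30 kt ⇒ not rapid intensification.

26 kt, no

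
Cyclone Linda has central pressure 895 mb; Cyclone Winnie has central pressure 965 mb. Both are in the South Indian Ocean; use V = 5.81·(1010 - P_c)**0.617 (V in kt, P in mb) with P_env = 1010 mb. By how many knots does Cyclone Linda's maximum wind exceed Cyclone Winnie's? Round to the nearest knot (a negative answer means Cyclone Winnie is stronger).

Cyclone Linda: ΔP = 115; V ≈ 5.81 × 115^0.617 ≈ 108.55 kt.
Cyclone Winnie: ΔP = 45; V ≈ 5.81 × 45^0.617 ≈ 60.84 kt.
Difference ≈ 108.55 − 60.84 = 47.71 → 48 kt.

48 kt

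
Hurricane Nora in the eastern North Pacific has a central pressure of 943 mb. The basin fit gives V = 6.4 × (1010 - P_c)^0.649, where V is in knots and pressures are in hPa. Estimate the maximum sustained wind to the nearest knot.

98 kt

ΔP = 1010 − 943 = 67 mb.
67^0.649 ≈ 15.315.
V ≈ 6.4 × 15.315 ≈ 98.0 kt.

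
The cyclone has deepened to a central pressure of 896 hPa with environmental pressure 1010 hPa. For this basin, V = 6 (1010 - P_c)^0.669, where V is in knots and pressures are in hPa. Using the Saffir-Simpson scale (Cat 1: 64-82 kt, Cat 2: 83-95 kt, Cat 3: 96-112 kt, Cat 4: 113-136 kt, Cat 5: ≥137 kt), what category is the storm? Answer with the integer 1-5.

5

ΔP = 1010 − 896 = 114 hPa.
V ≈ 6 × 114^0.669 = 6 × 23.77 ≈ 143 kt.
143 kt falls in the Category 5 band.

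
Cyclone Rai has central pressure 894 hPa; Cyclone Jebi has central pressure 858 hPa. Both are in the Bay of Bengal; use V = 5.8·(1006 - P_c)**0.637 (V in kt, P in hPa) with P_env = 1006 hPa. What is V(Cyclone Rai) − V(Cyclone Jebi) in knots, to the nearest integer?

-23 kt

Cyclone Rai: ΔP = 112; V ≈ 5.8 × 112^0.637 ≈ 117.16 kt.
Cyclone Jebi: ΔP = 148; V ≈ 5.8 × 148^0.637 ≈ 139.92 kt.
Difference ≈ 117.16 − 139.92 = -22.76 → -23 kt.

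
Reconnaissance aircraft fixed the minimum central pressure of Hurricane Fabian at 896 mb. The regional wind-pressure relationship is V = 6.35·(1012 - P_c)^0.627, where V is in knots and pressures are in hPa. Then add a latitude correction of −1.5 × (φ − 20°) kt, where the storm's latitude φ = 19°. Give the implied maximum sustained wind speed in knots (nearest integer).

ΔP = 1012 − 896 = 116 mb.
116^0.627 ≈ 19.698.
V ≈ 6.35 × 19.698 ≈ 125.1 kt.
Latitude correction: −1.5 × (19 − 20) = 1.5 kt.
Corrected V ≈ 126.6 kt → 127 kt.

127 kt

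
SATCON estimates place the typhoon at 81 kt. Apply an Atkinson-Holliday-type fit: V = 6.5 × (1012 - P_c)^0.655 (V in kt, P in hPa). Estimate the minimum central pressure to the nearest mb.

ΔP = (V / 6.5)^(1/0.655) = (81/6.5)^1.527.
81/6.5 = 12.462; 12.462^1.527 ≈ 47.06 mb.
P_c = 1012 − 47.06 = 964.94 ≈ 965 mb.

965 mb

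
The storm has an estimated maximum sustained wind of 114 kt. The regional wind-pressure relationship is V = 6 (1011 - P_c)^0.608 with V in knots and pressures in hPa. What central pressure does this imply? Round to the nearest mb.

884 mb

ΔP = (V / 6)^(1/0.608) = (114/6)^1.645.
114/6 = 19.000; 19.000^1.645 ≈ 126.83 mb.
P_c = 1011 − 126.83 = 884.17 ≈ 884 mb.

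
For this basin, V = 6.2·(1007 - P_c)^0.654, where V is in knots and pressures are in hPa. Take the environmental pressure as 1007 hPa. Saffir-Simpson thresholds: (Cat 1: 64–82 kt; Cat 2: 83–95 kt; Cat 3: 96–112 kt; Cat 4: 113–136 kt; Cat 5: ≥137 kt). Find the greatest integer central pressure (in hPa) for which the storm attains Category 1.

Category 1 begins at V = 64 kt.
Required ΔP = (64/6.2)^(1/0.654) = 10.323^1.529 ≈ 35.49 hPa.
P_c ≤ 1007 − 35.49 = 971.51, so the highest integer P_c is 971 hPa.

971 hPa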